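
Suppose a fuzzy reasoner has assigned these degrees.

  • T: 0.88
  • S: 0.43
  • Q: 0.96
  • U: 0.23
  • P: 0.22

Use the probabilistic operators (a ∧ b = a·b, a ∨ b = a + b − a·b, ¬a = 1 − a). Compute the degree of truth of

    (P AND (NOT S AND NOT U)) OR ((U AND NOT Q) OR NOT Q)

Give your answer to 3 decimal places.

0.141

NOT S = 1 − 0.4300 = 0.5700
NOT U = 1 − 0.2300 = 0.7700
NOT S AND NOT U = a·b on (0.5700, 0.7700) = 0.4389
P AND (NOT S AND NOT U) = a·b on (0.2200, 0.4389) = 0.0966
NOT Q = 1 − 0.9600 = 0.0400
U AND NOT Q = a·b on (0.2300, 0.0400) = 0.0092
NOT Q = 1 − 0.9600 = 0.0400
(U AND NOT Q) OR NOT Q = a + b − a·b on (0.0092, 0.0400) = 0.0488
(P AND (NOT S AND NOT U)) OR ((U AND NOT Q) OR NOT Q) = a + b − a·b on (0.0966, 0.0488) = 0.1407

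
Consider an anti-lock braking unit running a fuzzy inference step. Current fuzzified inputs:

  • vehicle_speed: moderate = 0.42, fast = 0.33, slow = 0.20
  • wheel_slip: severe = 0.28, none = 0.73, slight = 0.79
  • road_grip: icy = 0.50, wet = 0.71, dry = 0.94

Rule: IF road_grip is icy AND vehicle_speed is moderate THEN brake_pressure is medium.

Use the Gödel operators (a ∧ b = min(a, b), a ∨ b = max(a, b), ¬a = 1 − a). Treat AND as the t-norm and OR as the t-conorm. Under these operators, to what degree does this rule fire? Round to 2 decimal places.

firing strength: icy=0.50, moderate=0.42; AND[min(a, b)] → w = 0.42

0.42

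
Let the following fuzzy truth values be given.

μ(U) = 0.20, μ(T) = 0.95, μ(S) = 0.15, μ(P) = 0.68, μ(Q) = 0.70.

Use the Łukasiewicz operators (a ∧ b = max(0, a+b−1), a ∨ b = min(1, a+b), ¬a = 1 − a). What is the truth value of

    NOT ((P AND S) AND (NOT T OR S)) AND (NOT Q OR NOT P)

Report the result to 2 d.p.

P AND S = max(0, a+b−1) on (0.68, 0.15) = 0.00
NOT T = 1 − 0.95 = 0.05
NOT T OR S = min(1, a+b) on (0.05, 0.15) = 0.20
(P AND S) AND (NOT T OR S) = max(0, a+b−1) on (0.00, 0.20) = 0.00
NOT ((P AND S) AND (NOT T OR S)) = 1 − 0.00 = 1.00
NOT Q = 1 − 0.70 = 0.30
NOT P = 1 − 0.68 = 0.32
NOT Q OR NOT P = min(1, a+b) on (0.30, 0.32) = 0.62
NOT ((P AND S) AND (NOT T OR S)) AND (NOT Q OR NOT P) = max(0, a+b−1) on (1.00, 0.62) = 0.62

0.62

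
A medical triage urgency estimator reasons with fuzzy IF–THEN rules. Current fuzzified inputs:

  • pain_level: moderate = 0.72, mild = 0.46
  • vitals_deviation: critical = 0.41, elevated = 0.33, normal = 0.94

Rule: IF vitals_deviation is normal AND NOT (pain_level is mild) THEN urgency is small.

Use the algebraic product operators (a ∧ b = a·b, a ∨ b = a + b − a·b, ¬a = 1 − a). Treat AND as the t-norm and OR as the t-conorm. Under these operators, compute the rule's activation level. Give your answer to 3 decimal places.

firing strength: normal=0.94, ¬mild=1−0.46=0.54; AND[a·b] → w = 0.5076

0.508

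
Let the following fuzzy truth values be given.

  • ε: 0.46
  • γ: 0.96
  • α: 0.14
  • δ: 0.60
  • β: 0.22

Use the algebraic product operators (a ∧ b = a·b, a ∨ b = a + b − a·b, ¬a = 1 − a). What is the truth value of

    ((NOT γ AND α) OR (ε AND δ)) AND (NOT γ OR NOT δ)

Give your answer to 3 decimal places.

NOT γ = 1 − 0.9600 = 0.0400
NOT γ AND α = a·b on (0.0400, 0.1400) = 0.0056
ε AND δ = a·b on (0.4600, 0.6000) = 0.2760
(NOT γ AND α) OR (ε AND δ) = a + b − a·b on (0.0056, 0.2760) = 0.2801
NOT γ = 1 − 0.9600 = 0.0400
NOT δ = 1 − 0.6000 = 0.4000
NOT γ OR NOT δ = a + b − a·b on (0.0400, 0.4000) = 0.4240
((NOT γ AND α) OR (ε AND δ)) AND (NOT γ OR NOT δ) = a·b on (0.2801, 0.4240) = 0.1187

0.119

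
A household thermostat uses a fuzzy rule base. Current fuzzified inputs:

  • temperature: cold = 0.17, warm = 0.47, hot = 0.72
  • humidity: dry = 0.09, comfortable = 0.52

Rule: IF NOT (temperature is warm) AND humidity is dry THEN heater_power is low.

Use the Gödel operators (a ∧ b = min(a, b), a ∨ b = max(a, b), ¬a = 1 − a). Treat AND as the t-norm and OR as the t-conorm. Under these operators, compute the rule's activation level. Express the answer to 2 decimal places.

0.09

firing strength: ¬warm=1−0.47=0.53, dry=0.09; AND[min(a, b)] → w = 0.09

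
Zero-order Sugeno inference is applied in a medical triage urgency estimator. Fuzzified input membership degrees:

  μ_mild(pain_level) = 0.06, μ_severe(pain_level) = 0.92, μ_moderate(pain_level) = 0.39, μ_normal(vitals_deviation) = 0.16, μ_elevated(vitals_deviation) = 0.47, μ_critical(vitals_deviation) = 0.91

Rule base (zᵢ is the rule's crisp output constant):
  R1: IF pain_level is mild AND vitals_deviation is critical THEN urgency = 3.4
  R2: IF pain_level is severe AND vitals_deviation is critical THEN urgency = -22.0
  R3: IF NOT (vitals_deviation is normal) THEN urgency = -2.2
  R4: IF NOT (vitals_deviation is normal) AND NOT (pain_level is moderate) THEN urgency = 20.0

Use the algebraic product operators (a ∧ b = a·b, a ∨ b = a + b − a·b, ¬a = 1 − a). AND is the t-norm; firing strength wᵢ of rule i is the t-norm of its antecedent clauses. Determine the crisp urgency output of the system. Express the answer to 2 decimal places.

-4.38

R1 (z=3.4): mild=0.06, critical=0.91; AND[a·b] → w = 0.0546
R2 (z=-22.0): severe=0.92, critical=0.91; AND[a·b] → w = 0.8372
R3 (z=-2.2): ¬normal=1−0.16=0.84 → w = 0.8400
R4 (z=20.0): ¬normal=1−0.16=0.84, ¬moderate=1−0.39=0.61; AND[a·b] → w = 0.5124
Weighted average = (0.0546·3.4 + 0.8372·-22.0 + 0.8400·-2.2 + 0.5124·20.0) / (0.0546 + 0.8372 + 0.8400 + 0.5124)
  = -9.8328 / 2.2442 = -4.38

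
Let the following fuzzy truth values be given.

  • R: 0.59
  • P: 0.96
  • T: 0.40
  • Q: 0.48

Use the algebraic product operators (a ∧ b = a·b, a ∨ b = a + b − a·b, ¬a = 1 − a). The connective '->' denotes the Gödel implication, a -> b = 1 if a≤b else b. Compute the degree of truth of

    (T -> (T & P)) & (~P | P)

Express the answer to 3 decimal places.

T & P = a·b on (0.4000, 0.9600) = 0.3840
T -> (T & P)  [Gödel: 1 if a≤b else b] with a=0.4000, b=0.3840 → 0.3840
~P = 1 − 0.9600 = 0.0400
~P | P = a + b − a·b on (0.0400, 0.9600) = 0.9616
(T -> (T & P)) & (~P | P) = a·b on (0.3840, 0.9616) = 0.3693

0.369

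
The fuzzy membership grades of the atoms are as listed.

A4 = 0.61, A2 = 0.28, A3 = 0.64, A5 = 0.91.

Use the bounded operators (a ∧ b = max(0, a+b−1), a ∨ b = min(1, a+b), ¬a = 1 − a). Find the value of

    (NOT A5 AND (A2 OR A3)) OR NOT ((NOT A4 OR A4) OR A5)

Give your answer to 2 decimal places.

0.01

NOT A5 = 1 − 0.91 = 0.09
A2 OR A3 = min(1, a+b) on (0.28, 0.64) = 0.92
NOT A5 AND (A2 OR A3) = max(0, a+b−1) on (0.09, 0.92) = 0.01
NOT A4 = 1 − 0.61 = 0.39
NOT A4 OR A4 = min(1, a+b) on (0.39, 0.61) = 1.00
(NOT A4 OR A4) OR A5 = min(1, a+b) on (1.00, 0.91) = 1.00
NOT ((NOT A4 OR A4) OR A5) = 1 − 1.00 = 0.00
(NOT A5 AND (A2 OR A3)) OR NOT ((NOT A4 OR A4) OR A5) = min(1, a+b) on (0.01, 0.00) = 0.01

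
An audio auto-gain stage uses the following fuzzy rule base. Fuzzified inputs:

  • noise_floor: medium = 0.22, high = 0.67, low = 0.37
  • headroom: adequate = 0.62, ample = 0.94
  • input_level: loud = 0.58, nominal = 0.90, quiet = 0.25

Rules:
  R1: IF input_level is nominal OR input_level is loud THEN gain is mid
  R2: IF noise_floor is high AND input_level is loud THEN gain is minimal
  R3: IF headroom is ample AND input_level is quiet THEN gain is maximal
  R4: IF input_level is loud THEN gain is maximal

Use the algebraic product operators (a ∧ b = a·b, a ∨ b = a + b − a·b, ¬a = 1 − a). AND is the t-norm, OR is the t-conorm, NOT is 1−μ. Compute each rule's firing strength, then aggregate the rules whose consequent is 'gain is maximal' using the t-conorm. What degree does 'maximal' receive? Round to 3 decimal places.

0.679

R1: nominal=0.90, loud=0.58; OR[a + b − a·b] → w = 0.9580
R2: high=0.67, loud=0.58; AND[a·b] → w = 0.3886
R3: ample=0.94, quiet=0.25; AND[a·b] → w = 0.2350
R4: loud=0.58 → w = 0.5800
Rules with consequent 'maximal': {R3, R4} → strengths 0.2350, 0.5800
Aggregate via t-conorm [a + b − a·b]: 0.6787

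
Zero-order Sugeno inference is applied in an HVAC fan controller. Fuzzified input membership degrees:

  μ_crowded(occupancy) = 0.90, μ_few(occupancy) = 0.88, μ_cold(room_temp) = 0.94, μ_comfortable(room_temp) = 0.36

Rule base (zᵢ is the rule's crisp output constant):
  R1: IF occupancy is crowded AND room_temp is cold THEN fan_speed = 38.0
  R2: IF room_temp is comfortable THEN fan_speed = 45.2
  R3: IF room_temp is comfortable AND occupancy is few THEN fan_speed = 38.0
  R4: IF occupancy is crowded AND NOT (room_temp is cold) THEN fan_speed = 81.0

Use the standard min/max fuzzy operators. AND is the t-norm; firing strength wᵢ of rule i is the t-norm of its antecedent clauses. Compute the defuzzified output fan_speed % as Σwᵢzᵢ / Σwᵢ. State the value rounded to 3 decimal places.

R1 (z=38.0): crowded=0.90, cold=0.94; AND[min(a, b)] → w = 0.90
R2 (z=45.2): comfortable=0.36 → w = 0.36
R3 (z=38.0): comfortable=0.36, few=0.88; AND[min(a, b)] → w = 0.36
R4 (z=81.0): crowded=0.90, ¬cold=1−0.94=0.06; AND[min(a, b)] → w = 0.06
Weighted average = (0.90·38.0 + 0.36·45.2 + 0.36·38.0 + 0.06·81.0) / (0.90 + 0.36 + 0.36 + 0.06)
  = 69.0120 / 1.6800 = 41.079

41.079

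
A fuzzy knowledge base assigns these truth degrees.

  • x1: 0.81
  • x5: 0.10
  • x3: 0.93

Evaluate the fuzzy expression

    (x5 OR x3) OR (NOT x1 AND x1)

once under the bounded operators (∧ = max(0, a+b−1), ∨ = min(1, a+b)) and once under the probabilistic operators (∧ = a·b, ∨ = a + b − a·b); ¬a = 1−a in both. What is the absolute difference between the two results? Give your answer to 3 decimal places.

Under bounded:
  x5 OR x3 = min(1, a+b) on (0.10, 0.93) = 1.00
  NOT x1 = 1 − 0.81 = 0.19
  NOT x1 AND x1 = max(0, a+b−1) on (0.19, 0.81) = 0.00
  (x5 OR x3) OR (NOT x1 AND x1) = min(1, a+b) on (1.00, 0.00) = 1.00
  → value = 1.0000
Under probabilistic:
  x5 OR x3 = a + b − a·b on (0.1000, 0.9300) = 0.9370
  NOT x1 = 1 − 0.8100 = 0.1900
  NOT x1 AND x1 = a·b on (0.1900, 0.8100) = 0.1539
  (x5 OR x3) OR (NOT x1 AND x1) = a + b − a·b on (0.9370, 0.1539) = 0.9467
  → value = 0.9467
|1.0000 − 0.9467| = 0.053

0.053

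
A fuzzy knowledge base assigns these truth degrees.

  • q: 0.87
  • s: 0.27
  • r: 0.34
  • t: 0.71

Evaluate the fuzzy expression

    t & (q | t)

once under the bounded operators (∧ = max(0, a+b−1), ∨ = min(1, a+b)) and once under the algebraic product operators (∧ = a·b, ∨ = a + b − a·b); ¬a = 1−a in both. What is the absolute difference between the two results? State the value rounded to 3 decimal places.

Under bounded:
  q | t = min(1, a+b) on (0.87, 0.71) = 1.00
  t & (q | t) = max(0, a+b−1) on (0.71, 1.00) = 0.71
  → value = 0.7100
Under algebraic product:
  q | t = a + b − a·b on (0.8700, 0.7100) = 0.9623
  t & (q | t) = a·b on (0.7100, 0.9623) = 0.6832
  → value = 0.6832
|0.7100 − 0.6832| = 0.027

0.027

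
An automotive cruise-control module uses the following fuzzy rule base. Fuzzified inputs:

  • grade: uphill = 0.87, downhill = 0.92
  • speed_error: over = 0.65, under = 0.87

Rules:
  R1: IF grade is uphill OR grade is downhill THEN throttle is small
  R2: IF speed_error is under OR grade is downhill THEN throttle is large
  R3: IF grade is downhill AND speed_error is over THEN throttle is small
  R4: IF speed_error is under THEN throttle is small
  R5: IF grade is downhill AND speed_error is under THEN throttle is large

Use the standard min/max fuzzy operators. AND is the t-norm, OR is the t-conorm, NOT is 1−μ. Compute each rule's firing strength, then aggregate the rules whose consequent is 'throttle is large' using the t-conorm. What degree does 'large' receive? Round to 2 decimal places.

0.92

R1: uphill=0.87, downhill=0.92; OR[max(a, b)] → w = 0.92
R2: under=0.87, downhill=0.92; OR[max(a, b)] → w = 0.92
R3: downhill=0.92, over=0.65; AND[min(a, b)] → w = 0.65
R4: under=0.87 → w = 0.87
R5: downhill=0.92, under=0.87; AND[min(a, b)] → w = 0.87
Rules with consequent 'large': {R2, R5} → strengths 0.92, 0.87
Aggregate via t-conorm [max(a, b)]: 0.92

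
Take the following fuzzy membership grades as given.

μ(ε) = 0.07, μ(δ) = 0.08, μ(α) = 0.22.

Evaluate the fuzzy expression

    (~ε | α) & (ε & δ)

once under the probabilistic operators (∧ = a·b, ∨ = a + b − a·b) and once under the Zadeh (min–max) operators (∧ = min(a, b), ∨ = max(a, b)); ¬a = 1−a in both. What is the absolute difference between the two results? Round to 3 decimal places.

0.065

Under probabilistic:
  ~ε = 1 − 0.0700 = 0.9300
  ~ε | α = a + b − a·b on (0.9300, 0.2200) = 0.9454
  ε & δ = a·b on (0.0700, 0.0800) = 0.0056
  (~ε | α) & (ε & δ) = a·b on (0.9454, 0.0056) = 0.0053
  → value = 0.0053
Under Zadeh (min–max):
  ~ε = 1 − 0.07 = 0.93
  ~ε | α = max(a, b) on (0.93, 0.22) = 0.93
  ε & δ = min(a, b) on (0.07, 0.08) = 0.07
  (~ε | α) & (ε & δ) = min(a, b) on (0.93, 0.07) = 0.07
  → value = 0.0700
|0.0053 − 0.0700| = 0.065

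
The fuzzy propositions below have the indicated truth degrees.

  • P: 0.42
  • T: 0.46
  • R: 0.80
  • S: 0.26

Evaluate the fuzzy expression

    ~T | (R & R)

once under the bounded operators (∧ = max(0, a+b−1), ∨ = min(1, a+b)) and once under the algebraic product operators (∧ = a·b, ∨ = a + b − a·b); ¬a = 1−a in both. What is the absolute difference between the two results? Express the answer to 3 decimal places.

Under bounded:
  ~T = 1 − 0.46 = 0.54
  R & R = max(0, a+b−1) on (0.80, 0.80) = 0.60
  ~T | (R & R) = min(1, a+b) on (0.54, 0.60) = 1.00
  → value = 1.0000
Under algebraic product:
  ~T = 1 − 0.4600 = 0.5400
  R & R = a·b on (0.8000, 0.8000) = 0.6400
  ~T | (R & R) = a + b − a·b on (0.5400, 0.6400) = 0.8344
  → value = 0.8344
|1.0000 − 0.8344| = 0.166

0.166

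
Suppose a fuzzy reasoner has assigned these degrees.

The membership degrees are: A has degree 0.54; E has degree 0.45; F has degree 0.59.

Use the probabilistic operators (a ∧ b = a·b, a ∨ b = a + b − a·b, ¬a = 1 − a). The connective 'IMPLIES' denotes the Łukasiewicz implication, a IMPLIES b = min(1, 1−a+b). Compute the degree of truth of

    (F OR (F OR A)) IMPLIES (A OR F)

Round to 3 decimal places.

0.889

F OR A = a + b − a·b on (0.5900, 0.5400) = 0.8114
F OR (F OR A) = a + b − a·b on (0.5900, 0.8114) = 0.9227
A OR F = a + b − a·b on (0.5400, 0.5900) = 0.8114
(F OR (F OR A)) IMPLIES (A OR F)  [Łukasiewicz: min(1, 1−a+b)] with a=0.9227, b=0.8114 → 0.8887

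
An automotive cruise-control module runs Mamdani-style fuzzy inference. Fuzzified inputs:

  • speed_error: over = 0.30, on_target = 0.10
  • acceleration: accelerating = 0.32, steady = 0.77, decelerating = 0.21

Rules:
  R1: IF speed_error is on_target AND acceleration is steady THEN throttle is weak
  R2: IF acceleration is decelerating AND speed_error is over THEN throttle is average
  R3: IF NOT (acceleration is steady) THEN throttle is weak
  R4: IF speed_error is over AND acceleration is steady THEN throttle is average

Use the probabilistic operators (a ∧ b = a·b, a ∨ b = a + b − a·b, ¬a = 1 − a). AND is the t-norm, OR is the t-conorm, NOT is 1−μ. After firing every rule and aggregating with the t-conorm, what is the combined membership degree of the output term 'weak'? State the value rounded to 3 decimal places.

R1: on_target=0.10, steady=0.77; AND[a·b] → w = 0.0770
R2: decelerating=0.21, over=0.30; AND[a·b] → w = 0.0630
R3: ¬steady=1−0.77=0.23 → w = 0.2300
R4: over=0.30, steady=0.77; AND[a·b] → w = 0.2310
Rules with consequent 'weak': {R1, R3} → strengths 0.0770, 0.2300
Aggregate via t-conorm [a + b − a·b]: 0.2893

0.289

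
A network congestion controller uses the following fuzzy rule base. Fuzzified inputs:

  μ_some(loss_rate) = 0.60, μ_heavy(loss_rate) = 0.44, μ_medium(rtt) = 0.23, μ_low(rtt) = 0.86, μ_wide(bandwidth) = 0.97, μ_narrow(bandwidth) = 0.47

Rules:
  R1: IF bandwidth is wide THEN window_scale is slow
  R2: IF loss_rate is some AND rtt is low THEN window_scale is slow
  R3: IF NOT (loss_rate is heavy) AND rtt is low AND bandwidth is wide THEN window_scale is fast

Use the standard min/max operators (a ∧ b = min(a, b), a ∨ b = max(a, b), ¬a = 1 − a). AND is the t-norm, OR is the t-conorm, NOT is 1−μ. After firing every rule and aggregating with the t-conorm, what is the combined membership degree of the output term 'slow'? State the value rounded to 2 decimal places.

R1: wide=0.97 → w = 0.97
R2: some=0.60, low=0.86; AND[min(a, b)] → w = 0.60
R3: ¬heavy=1−0.44=0.56, low=0.86, wide=0.97; AND[min(a, b)] → w = 0.56
Rules with consequent 'slow': {R1, R2} → strengths 0.97, 0.60
Aggregate via t-conorm [max(a, b)]: 0.97

0.97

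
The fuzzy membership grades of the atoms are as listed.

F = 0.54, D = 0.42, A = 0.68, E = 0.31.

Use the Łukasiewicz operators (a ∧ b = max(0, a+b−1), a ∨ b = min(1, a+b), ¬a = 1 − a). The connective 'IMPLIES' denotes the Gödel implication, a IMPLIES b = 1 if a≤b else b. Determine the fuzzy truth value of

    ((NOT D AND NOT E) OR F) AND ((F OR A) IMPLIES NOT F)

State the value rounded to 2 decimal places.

NOT D = 1 − 0.42 = 0.58
NOT E = 1 − 0.31 = 0.69
NOT D AND NOT E = max(0, a+b−1) on (0.58, 0.69) = 0.27
(NOT D AND NOT E) OR F = min(1, a+b) on (0.27, 0.54) = 0.81
F OR A = min(1, a+b) on (0.54, 0.68) = 1.00
NOT F = 1 − 0.54 = 0.46
(F OR A) IMPLIES NOT F  [Gödel: 1 if a≤b else b] with a=1.00, b=0.46 → 0.46
((NOT D AND NOT E) OR F) AND ((F OR A) IMPLIES NOT F) = max(0, a+b−1) on (0.81, 0.46) = 0.27

0.27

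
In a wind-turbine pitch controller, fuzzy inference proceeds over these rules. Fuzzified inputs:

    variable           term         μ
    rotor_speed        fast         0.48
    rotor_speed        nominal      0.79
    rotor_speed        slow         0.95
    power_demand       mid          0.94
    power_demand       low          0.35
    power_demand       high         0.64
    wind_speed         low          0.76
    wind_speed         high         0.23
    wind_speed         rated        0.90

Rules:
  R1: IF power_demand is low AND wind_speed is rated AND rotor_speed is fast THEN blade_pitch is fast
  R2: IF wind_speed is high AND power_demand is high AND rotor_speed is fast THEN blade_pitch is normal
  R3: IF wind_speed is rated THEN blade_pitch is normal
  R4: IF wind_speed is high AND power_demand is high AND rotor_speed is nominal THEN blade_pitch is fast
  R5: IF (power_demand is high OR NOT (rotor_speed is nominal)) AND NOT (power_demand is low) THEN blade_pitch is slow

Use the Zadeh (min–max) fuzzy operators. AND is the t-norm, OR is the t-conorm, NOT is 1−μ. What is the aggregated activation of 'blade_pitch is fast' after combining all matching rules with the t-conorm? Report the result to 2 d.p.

R1: low=0.35, rated=0.90, fast=0.48; AND[min(a, b)] → w = 0.35
R2: high=0.23, high=0.64, fast=0.48; AND[min(a, b)] → w = 0.23
R3: rated=0.90 → w = 0.90
R4: high=0.23, high=0.64, nominal=0.79; AND[min(a, b)] → w = 0.23
R5: (high=0.64 OR ¬nominal=1−0.79=0.21) = 0.64; AND[min(a, b)] with ¬low=1−0.35=0.65 → w = 0.64
Rules with consequent 'fast': {R1, R4} → strengths 0.35, 0.23
Aggregate via t-conorm [max(a, b)]: 0.35

0.35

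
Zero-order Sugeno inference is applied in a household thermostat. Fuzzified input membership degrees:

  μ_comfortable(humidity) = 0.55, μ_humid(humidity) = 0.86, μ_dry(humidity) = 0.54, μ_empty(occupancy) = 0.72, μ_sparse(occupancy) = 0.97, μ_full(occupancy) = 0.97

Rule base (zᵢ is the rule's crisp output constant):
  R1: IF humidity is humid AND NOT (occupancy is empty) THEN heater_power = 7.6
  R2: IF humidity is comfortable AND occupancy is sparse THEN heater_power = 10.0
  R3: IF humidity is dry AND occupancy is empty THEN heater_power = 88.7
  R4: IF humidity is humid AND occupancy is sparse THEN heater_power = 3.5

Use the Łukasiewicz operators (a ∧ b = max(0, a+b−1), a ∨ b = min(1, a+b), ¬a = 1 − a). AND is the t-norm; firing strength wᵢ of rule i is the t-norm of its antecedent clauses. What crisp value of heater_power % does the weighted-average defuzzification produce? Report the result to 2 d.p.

R1 (z=7.6): humid=0.86, ¬empty=1−0.72=0.28; AND[max(0, a+b−1)] → w = 0.14
R2 (z=10.0): comfortable=0.55, sparse=0.97; AND[max(0, a+b−1)] → w = 0.52
R3 (z=88.7): dry=0.54, empty=0.72; AND[max(0, a+b−1)] → w = 0.26
R4 (z=3.5): humid=0.86, sparse=0.97; AND[max(0, a+b−1)] → w = 0.83
Weighted average = (0.14·7.6 + 0.52·10.0 + 0.26·88.7 + 0.83·3.5) / (0.14 + 0.52 + 0.26 + 0.83)
  = 32.2310 / 1.7500 = 18.42

18.42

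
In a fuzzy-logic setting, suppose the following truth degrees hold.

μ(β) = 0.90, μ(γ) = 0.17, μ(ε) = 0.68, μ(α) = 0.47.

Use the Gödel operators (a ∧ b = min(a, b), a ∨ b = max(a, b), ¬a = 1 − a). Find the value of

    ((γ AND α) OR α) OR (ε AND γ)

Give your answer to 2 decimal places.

γ AND α = min(a, b) on (0.17, 0.47) = 0.17
(γ AND α) OR α = max(a, b) on (0.17, 0.47) = 0.47
ε AND γ = min(a, b) on (0.68, 0.17) = 0.17
((γ AND α) OR α) OR (ε AND γ) = max(a, b) on (0.47, 0.17) = 0.47

0.47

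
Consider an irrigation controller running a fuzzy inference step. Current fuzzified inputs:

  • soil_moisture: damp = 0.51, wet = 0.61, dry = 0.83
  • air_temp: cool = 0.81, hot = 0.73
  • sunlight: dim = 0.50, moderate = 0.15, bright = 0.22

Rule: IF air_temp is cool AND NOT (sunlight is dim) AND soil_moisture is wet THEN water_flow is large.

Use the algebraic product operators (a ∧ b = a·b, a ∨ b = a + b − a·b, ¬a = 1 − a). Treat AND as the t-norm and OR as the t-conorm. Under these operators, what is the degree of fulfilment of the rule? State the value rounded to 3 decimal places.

firing strength: cool=0.81, ¬dim=1−0.50=0.50, wet=0.61; AND[a·b] → w = 0.2471

0.247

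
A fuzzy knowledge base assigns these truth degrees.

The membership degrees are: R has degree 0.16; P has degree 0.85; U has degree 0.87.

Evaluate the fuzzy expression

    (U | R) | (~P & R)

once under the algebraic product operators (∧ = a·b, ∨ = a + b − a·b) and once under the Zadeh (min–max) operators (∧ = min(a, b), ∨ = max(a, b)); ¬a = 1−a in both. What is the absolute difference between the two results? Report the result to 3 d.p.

Under algebraic product:
  U | R = a + b − a·b on (0.8700, 0.1600) = 0.8908
  ~P = 1 − 0.8500 = 0.1500
  ~P & R = a·b on (0.1500, 0.1600) = 0.0240
  (U | R) | (~P & R) = a + b − a·b on (0.8908, 0.0240) = 0.8934
  → value = 0.8934
Under Zadeh (min–max):
  U | R = max(a, b) on (0.87, 0.16) = 0.87
  ~P = 1 − 0.85 = 0.15
  ~P & R = min(a, b) on (0.15, 0.16) = 0.15
  (U | R) | (~P & R) = max(a, b) on (0.87, 0.15) = 0.87
  → value = 0.8700
|0.8934 − 0.8700| = 0.023

0.023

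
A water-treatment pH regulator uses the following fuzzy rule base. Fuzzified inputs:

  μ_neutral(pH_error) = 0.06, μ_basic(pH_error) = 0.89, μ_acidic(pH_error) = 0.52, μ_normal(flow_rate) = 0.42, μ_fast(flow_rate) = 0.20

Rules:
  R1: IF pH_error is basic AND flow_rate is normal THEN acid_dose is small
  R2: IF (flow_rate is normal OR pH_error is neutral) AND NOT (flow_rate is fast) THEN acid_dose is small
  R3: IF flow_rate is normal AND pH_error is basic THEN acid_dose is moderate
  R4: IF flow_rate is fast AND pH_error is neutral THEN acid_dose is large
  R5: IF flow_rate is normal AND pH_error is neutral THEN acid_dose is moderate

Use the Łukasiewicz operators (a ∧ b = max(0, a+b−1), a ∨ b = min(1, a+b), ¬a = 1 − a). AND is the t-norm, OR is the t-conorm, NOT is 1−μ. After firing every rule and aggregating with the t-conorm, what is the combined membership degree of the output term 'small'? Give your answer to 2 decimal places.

0.59

R1: basic=0.89, normal=0.42; AND[max(0, a+b−1)] → w = 0.31
R2: (normal=0.42 OR neutral=0.06) = 0.48; AND[max(0, a+b−1)] with ¬fast=1−0.20=0.80 → w = 0.28
R3: normal=0.42, basic=0.89; AND[max(0, a+b−1)] → w = 0.31
R4: fast=0.20, neutral=0.06; AND[max(0, a+b−1)] → w = 0.00
R5: normal=0.42, neutral=0.06; AND[max(0, a+b−1)] → w = 0.00
Rules with consequent 'small': {R1, R2} → strengths 0.31, 0.28
Aggregate via t-conorm [min(1, a+b)]: 0.59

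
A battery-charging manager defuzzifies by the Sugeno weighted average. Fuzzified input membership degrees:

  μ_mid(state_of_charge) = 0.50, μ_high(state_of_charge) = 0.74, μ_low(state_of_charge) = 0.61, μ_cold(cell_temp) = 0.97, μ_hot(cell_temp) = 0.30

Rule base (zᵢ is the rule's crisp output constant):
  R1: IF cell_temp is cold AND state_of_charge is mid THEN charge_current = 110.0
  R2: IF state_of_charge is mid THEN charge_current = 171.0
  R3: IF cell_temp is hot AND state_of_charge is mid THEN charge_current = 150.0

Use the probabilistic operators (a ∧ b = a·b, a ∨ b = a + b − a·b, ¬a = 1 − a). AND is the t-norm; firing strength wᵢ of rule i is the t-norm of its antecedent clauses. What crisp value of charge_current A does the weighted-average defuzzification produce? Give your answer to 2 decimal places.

R1 (z=110.0): cold=0.97, mid=0.50; AND[a·b] → w = 0.4850
R2 (z=171.0): mid=0.50 → w = 0.5000
R3 (z=150.0): hot=0.30, mid=0.50; AND[a·b] → w = 0.1500
Weighted average = (0.4850·110.0 + 0.5000·171.0 + 0.1500·150.0) / (0.4850 + 0.5000 + 0.1500)
  = 161.3500 / 1.1350 = 142.16

142.16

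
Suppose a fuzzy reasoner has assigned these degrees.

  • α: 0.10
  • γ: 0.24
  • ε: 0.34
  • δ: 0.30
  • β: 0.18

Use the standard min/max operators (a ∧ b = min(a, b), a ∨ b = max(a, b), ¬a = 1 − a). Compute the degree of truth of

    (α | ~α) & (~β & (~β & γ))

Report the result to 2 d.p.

0.24

~α = 1 − 0.10 = 0.90
α | ~α = max(a, b) on (0.10, 0.90) = 0.90
~β = 1 − 0.18 = 0.82
~β = 1 − 0.18 = 0.82
~β & γ = min(a, b) on (0.82, 0.24) = 0.24
~β & (~β & γ) = min(a, b) on (0.82, 0.24) = 0.24
(α | ~α) & (~β & (~β & γ)) = min(a, b) on (0.90, 0.24) = 0.24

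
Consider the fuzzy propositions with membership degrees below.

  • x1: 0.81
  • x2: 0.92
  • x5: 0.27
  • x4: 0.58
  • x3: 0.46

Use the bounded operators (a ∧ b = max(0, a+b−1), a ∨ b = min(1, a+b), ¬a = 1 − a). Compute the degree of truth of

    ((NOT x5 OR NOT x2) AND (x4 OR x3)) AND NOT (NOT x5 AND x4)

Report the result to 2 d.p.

0.50

NOT x5 = 1 − 0.27 = 0.73
NOT x2 = 1 − 0.92 = 0.08
NOT x5 OR NOT x2 = min(1, a+b) on (0.73, 0.08) = 0.81
x4 OR x3 = min(1, a+b) on (0.58, 0.46) = 1.00
(NOT x5 OR NOT x2) AND (x4 OR x3) = max(0, a+b−1) on (0.81, 1.00) = 0.81
NOT x5 = 1 − 0.27 = 0.73
NOT x5 AND x4 = max(0, a+b−1) on (0.73, 0.58) = 0.31
NOT (NOT x5 AND x4) = 1 − 0.31 = 0.69
((NOT x5 OR NOT x2) AND (x4 OR x3)) AND NOT (NOT x5 AND x4) = max(0, a+b−1) on (0.81, 0.69) = 0.50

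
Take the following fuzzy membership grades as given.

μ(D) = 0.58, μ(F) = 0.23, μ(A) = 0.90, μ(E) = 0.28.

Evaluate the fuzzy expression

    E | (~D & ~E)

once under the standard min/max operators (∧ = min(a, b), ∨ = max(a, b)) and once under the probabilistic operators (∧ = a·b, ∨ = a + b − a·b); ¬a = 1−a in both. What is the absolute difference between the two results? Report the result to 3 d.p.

0.078

Under standard min/max:
  ~D = 1 − 0.58 = 0.42
  ~E = 1 − 0.28 = 0.72
  ~D & ~E = min(a, b) on (0.42, 0.72) = 0.42
  E | (~D & ~E) = max(a, b) on (0.28, 0.42) = 0.42
  → value = 0.4200
Under probabilistic:
  ~D = 1 − 0.5800 = 0.4200
  ~E = 1 − 0.2800 = 0.7200
  ~D & ~E = a·b on (0.4200, 0.7200) = 0.3024
  E | (~D & ~E) = a + b − a·b on (0.2800, 0.3024) = 0.4977
  → value = 0.4977
|0.4200 − 0.4977| = 0.078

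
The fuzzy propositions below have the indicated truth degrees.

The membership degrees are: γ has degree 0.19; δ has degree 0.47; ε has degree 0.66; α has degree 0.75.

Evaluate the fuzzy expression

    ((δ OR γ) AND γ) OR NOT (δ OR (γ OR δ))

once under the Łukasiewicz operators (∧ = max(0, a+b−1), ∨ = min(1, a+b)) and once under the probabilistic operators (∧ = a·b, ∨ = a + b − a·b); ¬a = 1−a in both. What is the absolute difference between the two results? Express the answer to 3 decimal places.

Under Łukasiewicz:
  δ OR γ = min(1, a+b) on (0.47, 0.19) = 0.66
  (δ OR γ) AND γ = max(0, a+b−1) on (0.66, 0.19) = 0.00
  γ OR δ = min(1, a+b) on (0.19, 0.47) = 0.66
  δ OR (γ OR δ) = min(1, a+b) on (0.47, 0.66) = 1.00
  NOT (δ OR (γ OR δ)) = 1 − 1.00 = 0.00
  ((δ OR γ) AND γ) OR NOT (δ OR (γ OR δ)) = min(1, a+b) on (0.00, 0.00) = 0.00
  → value = 0.0000
Under probabilistic:
  δ OR γ = a + b − a·b on (0.4700, 0.1900) = 0.5707
  (δ OR γ) AND γ = a·b on (0.5707, 0.1900) = 0.1084
  γ OR δ = a + b − a·b on (0.1900, 0.4700) = 0.5707
  δ OR (γ OR δ) = a + b − a·b on (0.4700, 0.5707) = 0.7725
  NOT (δ OR (γ OR δ)) = 1 − 0.7725 = 0.2275
  ((δ OR γ) AND γ) OR NOT (δ OR (γ OR δ)) = a + b − a·b on (0.1084, 0.2275) = 0.3113
  → value = 0.3113
|0.0000 − 0.3113| = 0.311

0.311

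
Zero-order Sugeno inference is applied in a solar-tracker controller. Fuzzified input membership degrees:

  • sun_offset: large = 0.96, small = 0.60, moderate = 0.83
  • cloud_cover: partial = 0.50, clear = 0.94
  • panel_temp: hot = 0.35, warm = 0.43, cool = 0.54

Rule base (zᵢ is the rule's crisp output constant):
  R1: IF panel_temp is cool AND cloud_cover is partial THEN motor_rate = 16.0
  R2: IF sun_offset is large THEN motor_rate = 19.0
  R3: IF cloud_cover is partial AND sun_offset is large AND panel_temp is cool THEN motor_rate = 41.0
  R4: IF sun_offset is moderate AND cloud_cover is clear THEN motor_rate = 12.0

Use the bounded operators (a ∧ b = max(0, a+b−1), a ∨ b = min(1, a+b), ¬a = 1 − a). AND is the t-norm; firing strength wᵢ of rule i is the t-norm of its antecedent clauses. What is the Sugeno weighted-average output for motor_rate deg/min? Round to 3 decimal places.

R1 (z=16.0): cool=0.54, partial=0.50; AND[max(0, a+b−1)] → w = 0.04
R2 (z=19.0): large=0.96 → w = 0.96
R3 (z=41.0): partial=0.50, large=0.96, cool=0.54; AND[max(0, a+b−1)] → w = 0.00
R4 (z=12.0): moderate=0.83, clear=0.94; AND[max(0, a+b−1)] → w = 0.77
Weighted average = (0.04·16.0 + 0.96·19.0 + 0.00·41.0 + 0.77·12.0) / (0.04 + 0.96 + 0.00 + 0.77)
  = 28.1200 / 1.7700 = 15.887

15.887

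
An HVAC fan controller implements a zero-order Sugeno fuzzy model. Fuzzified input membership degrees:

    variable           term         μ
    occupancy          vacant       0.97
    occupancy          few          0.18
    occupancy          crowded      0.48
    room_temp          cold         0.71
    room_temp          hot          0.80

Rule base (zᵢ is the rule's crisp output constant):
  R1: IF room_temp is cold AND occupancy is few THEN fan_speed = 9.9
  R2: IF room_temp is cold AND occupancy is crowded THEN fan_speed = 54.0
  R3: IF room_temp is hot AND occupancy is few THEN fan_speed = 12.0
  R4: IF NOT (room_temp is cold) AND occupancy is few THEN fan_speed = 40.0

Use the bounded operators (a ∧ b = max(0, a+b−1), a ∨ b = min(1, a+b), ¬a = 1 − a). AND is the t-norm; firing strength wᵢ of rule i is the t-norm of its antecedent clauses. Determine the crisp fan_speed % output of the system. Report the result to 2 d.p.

R1 (z=9.9): cold=0.71, few=0.18; AND[max(0, a+b−1)] → w = 0.00
R2 (z=54.0): cold=0.71, crowded=0.48; AND[max(0, a+b−1)] → w = 0.19
R3 (z=12.0): hot=0.80, few=0.18; AND[max(0, a+b−1)] → w = 0.00
R4 (z=40.0): ¬cold=1−0.71=0.29, few=0.18; AND[max(0, a+b−1)] → w = 0.00
Weighted average = (0.00·9.9 + 0.19·54.0 + 0.00·12.0 + 0.00·40.0) / (0.00 + 0.19 + 0.00 + 0.00)
  = 10.2600 / 0.1900 = 54.00

54.00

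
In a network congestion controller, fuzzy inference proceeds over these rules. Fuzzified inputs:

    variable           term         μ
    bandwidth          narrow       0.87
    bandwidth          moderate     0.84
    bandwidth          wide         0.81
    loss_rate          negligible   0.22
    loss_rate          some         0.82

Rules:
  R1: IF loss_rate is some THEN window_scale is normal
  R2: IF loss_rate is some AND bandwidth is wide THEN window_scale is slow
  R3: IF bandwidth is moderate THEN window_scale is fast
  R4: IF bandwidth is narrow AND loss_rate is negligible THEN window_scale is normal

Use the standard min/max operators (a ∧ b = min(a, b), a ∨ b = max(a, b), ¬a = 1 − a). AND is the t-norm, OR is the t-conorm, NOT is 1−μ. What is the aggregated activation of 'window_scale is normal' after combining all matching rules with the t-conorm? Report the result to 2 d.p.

R1: some=0.82 → w = 0.82
R2: some=0.82, wide=0.81; AND[min(a, b)] → w = 0.81
R3: moderate=0.84 → w = 0.84
R4: narrow=0.87, negligible=0.22; AND[min(a, b)] → w = 0.22
Rules with consequent 'normal': {R1, R4} → strengths 0.82, 0.22
Aggregate via t-conorm [max(a, b)]: 0.82

0.82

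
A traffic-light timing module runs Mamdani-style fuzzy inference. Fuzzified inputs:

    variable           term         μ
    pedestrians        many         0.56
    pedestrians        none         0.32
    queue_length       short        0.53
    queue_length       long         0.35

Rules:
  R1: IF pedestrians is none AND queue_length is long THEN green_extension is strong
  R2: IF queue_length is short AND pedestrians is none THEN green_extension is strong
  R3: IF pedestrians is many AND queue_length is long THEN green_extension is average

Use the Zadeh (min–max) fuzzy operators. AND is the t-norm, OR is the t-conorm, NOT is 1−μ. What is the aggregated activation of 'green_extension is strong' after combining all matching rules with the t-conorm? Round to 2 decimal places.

R1: none=0.32, long=0.35; AND[min(a, b)] → w = 0.32
R2: short=0.53, none=0.32; AND[min(a, b)] → w = 0.32
R3: many=0.56, long=0.35; AND[min(a, b)] → w = 0.35
Rules with consequent 'strong': {R1, R2} → strengths 0.32, 0.32
Aggregate via t-conorm [max(a, b)]: 0.32

0.32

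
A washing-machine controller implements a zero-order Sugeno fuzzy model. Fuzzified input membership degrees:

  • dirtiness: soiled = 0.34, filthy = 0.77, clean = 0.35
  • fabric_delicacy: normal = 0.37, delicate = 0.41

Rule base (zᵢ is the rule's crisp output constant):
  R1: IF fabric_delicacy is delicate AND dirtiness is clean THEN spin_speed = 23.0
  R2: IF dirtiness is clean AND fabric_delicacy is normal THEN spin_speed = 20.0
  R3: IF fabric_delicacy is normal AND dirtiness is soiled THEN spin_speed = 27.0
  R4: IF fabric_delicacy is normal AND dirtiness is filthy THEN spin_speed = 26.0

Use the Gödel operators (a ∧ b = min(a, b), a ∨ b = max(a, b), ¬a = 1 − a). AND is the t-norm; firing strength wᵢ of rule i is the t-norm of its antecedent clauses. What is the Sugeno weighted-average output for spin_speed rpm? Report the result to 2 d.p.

24.01

R1 (z=23.0): delicate=0.41, clean=0.35; AND[min(a, b)] → w = 0.35
R2 (z=20.0): clean=0.35, normal=0.37; AND[min(a, b)] → w = 0.35
R3 (z=27.0): normal=0.37, soiled=0.34; AND[min(a, b)] → w = 0.34
R4 (z=26.0): normal=0.37, filthy=0.77; AND[min(a, b)] → w = 0.37
Weighted average = (0.35·23.0 + 0.35·20.0 + 0.34·27.0 + 0.37·26.0) / (0.35 + 0.35 + 0.34 + 0.37)
  = 33.8500 / 1.4100 = 24.01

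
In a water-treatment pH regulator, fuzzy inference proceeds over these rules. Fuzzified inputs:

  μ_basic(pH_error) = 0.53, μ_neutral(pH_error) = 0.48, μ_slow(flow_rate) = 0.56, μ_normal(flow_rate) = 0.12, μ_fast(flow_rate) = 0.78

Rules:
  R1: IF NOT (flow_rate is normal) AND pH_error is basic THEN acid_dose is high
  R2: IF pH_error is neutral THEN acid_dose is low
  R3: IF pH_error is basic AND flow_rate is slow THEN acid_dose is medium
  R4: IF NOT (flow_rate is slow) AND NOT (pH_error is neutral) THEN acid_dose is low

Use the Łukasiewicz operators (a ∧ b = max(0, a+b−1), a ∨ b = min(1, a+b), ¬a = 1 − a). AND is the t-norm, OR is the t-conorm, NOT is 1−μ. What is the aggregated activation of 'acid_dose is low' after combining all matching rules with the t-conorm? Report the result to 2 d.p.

0.48

R1: ¬normal=1−0.12=0.88, basic=0.53; AND[max(0, a+b−1)] → w = 0.41
R2: neutral=0.48 → w = 0.48
R3: basic=0.53, slow=0.56; AND[max(0, a+b−1)] → w = 0.09
R4: ¬slow=1−0.56=0.44, ¬neutral=1−0.48=0.52; AND[max(0, a+b−1)] → w = 0.00
Rules with consequent 'low': {R2, R4} → strengths 0.48, 0.00
Aggregate via t-conorm [min(1, a+b)]: 0.48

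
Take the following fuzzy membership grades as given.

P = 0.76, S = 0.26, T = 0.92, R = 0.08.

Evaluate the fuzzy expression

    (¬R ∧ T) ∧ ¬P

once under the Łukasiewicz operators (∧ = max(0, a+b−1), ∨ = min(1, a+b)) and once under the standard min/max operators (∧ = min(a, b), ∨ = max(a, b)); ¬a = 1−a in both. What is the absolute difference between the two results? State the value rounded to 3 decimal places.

0.160

Under Łukasiewicz:
  ¬R = 1 − 0.08 = 0.92
  ¬R ∧ T = max(0, a+b−1) on (0.92, 0.92) = 0.84
  ¬P = 1 − 0.76 = 0.24
  (¬R ∧ T) ∧ ¬P = max(0, a+b−1) on (0.84, 0.24) = 0.08
  → value = 0.0800
Under standard min/max:
  ¬R = 1 − 0.08 = 0.92
  ¬R ∧ T = min(a, b) on (0.92, 0.92) = 0.92
  ¬P = 1 − 0.76 = 0.24
  (¬R ∧ T) ∧ ¬P = min(a, b) on (0.92, 0.24) = 0.24
  → value = 0.2400
|0.0800 − 0.2400| = 0.160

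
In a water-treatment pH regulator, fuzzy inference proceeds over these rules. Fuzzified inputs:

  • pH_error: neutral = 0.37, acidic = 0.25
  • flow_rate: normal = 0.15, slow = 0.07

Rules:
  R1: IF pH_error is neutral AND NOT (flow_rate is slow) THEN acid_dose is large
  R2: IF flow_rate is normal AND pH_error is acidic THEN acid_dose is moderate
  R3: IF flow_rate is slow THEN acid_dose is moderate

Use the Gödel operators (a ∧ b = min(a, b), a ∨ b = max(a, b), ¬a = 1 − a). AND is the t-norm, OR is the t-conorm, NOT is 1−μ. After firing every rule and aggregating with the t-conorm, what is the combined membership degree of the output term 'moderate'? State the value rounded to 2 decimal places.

R1: neutral=0.37, ¬slow=1−0.07=0.93; AND[min(a, b)] → w = 0.37
R2: normal=0.15, acidic=0.25; AND[min(a, b)] → w = 0.15
R3: slow=0.07 → w = 0.07
Rules with consequent 'moderate': {R2, R3} → strengths 0.15, 0.07
Aggregate via t-conorm [max(a, b)]: 0.15

0.15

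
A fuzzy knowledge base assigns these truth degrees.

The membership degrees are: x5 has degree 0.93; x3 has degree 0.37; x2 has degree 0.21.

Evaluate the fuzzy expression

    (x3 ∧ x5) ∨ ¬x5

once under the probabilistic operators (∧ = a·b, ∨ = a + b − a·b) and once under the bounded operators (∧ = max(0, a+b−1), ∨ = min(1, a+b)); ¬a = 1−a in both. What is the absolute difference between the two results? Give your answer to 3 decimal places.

0.020

Under probabilistic:
  x3 ∧ x5 = a·b on (0.3700, 0.9300) = 0.3441
  ¬x5 = 1 − 0.9300 = 0.0700
  (x3 ∧ x5) ∨ ¬x5 = a + b − a·b on (0.3441, 0.0700) = 0.3900
  → value = 0.3900
Under bounded:
  x3 ∧ x5 = max(0, a+b−1) on (0.37, 0.93) = 0.30
  ¬x5 = 1 − 0.93 = 0.07
  (x3 ∧ x5) ∨ ¬x5 = min(1, a+b) on (0.30, 0.07) = 0.37
  → value = 0.3700
|0.3900 − 0.3700| = 0.020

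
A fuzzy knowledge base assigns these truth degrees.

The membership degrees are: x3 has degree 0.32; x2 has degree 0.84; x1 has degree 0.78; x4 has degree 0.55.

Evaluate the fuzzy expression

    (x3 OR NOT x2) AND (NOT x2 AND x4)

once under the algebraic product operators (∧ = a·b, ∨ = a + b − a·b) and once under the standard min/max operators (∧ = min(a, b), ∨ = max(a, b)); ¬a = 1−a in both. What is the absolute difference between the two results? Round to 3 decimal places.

0.122

Under algebraic product:
  NOT x2 = 1 − 0.8400 = 0.1600
  x3 OR NOT x2 = a + b − a·b on (0.3200, 0.1600) = 0.4288
  NOT x2 = 1 − 0.8400 = 0.1600
  NOT x2 AND x4 = a·b on (0.1600, 0.5500) = 0.0880
  (x3 OR NOT x2) AND (NOT x2 AND x4) = a·b on (0.4288, 0.0880) = 0.0377
  → value = 0.0377
Under standard min/max:
  NOT x2 = 1 − 0.84 = 0.16
  x3 OR NOT x2 = max(a, b) on (0.32, 0.16) = 0.32
  NOT x2 = 1 − 0.84 = 0.16
  NOT x2 AND x4 = min(a, b) on (0.16, 0.55) = 0.16
  (x3 OR NOT x2) AND (NOT x2 AND x4) = min(a, b) on (0.32, 0.16) = 0.16
  → value = 0.1600
|0.0377 − 0.1600| = 0.122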